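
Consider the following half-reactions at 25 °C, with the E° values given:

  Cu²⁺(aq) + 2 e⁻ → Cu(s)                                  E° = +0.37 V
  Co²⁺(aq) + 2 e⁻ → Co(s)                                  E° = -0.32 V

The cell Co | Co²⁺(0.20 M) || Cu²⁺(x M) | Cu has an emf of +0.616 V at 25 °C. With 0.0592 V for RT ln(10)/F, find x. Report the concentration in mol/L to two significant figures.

Cu²⁺/Cu is the cathode, Co²⁺/Co the anode: E°cell = +0.69 V, n = 2.
Overall reaction: Cu²⁺(aq) + Co(s) → Cu(s) + Co²⁺(aq); Q = [Co²⁺]^1/[Cu²⁺]^1.
From E = E° − (0.0592/n) log Q: log Q = (E° − E)·n/0.0592 = (+0.69 − (+0.616))·2/0.0592 = 2.5000.
So 1·log[Cu²⁺] = 1·log(0.2) − log Q = -0.6990 − (2.5000) = -3.1990; [Cu²⁺] = 10^(-3.1990) ≈ 0.00063 M.

0.00063 M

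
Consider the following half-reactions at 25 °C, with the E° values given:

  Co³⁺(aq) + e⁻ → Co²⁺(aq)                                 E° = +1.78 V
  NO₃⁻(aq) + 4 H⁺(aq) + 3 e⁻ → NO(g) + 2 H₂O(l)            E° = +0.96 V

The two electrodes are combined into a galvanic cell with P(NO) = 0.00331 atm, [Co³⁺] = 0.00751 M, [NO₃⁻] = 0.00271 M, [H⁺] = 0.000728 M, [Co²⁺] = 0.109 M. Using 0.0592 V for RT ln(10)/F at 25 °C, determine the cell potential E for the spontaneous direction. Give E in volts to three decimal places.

+1.001 V

Co³⁺/Co²⁺ is the cathode (higher E°), NO₃⁻/NO the anode: E°cell = +1.78 − (+0.96) = +0.82 V, n = 3.
Overall: 3 Co³⁺(aq) + NO(g) + 2 H₂O(l) → 3 Co²⁺(aq) + NO₃⁻(aq) + 4 H⁺(aq)
Q = [Co²⁺]^3·[NO₃⁻]·[H⁺]^4 / ([Co³⁺]^3·P(NO)); log Q = -9.153.
E = E° − (0.0592/n) log Q = +0.82 − (0.0592/3)(-9.153) = +1.001 V.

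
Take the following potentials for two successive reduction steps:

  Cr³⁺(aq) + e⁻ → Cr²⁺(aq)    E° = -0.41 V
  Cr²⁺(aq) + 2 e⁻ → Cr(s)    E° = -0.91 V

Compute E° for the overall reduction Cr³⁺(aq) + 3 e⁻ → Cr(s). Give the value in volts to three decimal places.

Adding the free-energy changes (−nFE°) of the two steps gives −n₃FE°₃ = −n₁FE°₁ − n₂FE°₂.
E°₃ = (1×-0.41 + 2×-0.91) / 3 = (-2.230) / 3 = -0.743 V.
Simply averaging or adding the two E° values would be wrong; the electron-weighted sum is required.

-0.743 V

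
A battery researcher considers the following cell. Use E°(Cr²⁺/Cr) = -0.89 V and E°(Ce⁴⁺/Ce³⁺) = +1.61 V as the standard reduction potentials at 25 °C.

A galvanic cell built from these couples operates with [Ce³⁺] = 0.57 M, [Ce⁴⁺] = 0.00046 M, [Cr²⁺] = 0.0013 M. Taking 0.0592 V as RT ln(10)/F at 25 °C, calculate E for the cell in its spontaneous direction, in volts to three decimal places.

Ce⁴⁺/Ce³⁺ is the cathode (higher E°), Cr²⁺/Cr the anode: E°cell = +1.61 − (-0.89) = +2.50 V, n = 2.
Overall: 2 Ce⁴⁺(aq) + Cr(s) → 2 Ce³⁺(aq) + Cr²⁺(aq)
Q = [Ce³⁺]^2·[Cr²⁺] / ([Ce⁴⁺]^2); log Q = 3.300.
E = E° − (0.0592/n) log Q = +2.50 − (0.0592/2)(3.300) = +2.402 V.

+2.402 V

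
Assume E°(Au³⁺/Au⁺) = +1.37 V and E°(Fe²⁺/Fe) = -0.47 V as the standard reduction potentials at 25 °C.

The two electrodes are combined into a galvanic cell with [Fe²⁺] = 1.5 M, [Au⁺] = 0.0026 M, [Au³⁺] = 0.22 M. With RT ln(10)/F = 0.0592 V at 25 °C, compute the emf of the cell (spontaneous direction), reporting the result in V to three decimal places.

+1.892 V

Au³⁺/Au⁺ is the cathode (higher E°), Fe²⁺/Fe the anode: E°cell = +1.37 − (-0.47) = +1.84 V, n = 2.
Overall: Au³⁺(aq) + Fe(s) → Au⁺(aq) + Fe²⁺(aq)
Q = [Au⁺]·[Fe²⁺] / ([Au³⁺]); log Q = -1.751.
E = E° − (0.0592/n) log Q = +1.84 − (0.0592/2)(-1.751) = +1.892 V.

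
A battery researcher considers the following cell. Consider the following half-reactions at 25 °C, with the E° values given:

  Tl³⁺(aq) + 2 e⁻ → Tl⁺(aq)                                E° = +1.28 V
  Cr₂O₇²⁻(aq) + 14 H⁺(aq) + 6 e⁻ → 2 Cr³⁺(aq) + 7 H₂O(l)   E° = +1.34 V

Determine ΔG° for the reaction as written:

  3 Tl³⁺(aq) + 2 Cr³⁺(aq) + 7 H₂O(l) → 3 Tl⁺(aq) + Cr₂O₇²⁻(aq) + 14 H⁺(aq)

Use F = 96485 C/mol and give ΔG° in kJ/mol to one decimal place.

As written, Tl³⁺/Tl⁺ is reduced (cathode) and Cr₂O₇²⁻/Cr³⁺ is oxidised (anode), so E°cell = (+1.28) − (+1.34) = -0.06 V.
Balancing electrons gives n = 6.
ΔG° = −nFE° = −(6)(96485)(-0.06) = 34,735 J = +34.7 kJ/mol.

+34.7 kJ/mol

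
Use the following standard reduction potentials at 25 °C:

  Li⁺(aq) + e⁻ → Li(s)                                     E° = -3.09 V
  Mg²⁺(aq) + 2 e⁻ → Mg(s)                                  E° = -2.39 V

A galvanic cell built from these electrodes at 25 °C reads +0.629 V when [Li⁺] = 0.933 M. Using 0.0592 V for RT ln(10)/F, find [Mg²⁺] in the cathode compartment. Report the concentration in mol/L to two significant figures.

0.0035 M

Mg²⁺/Mg is the cathode, Li⁺/Li the anode: E°cell = +0.70 V, n = 2.
Overall reaction: Mg²⁺(aq) + 2 Li(s) → Mg(s) + 2 Li⁺(aq); Q = [Li⁺]^2/[Mg²⁺]^1.
From E = E° − (0.0592/n) log Q: log Q = (E° − E)·n/0.0592 = (+0.70 − (+0.629))·2/0.0592 = 2.3986.
So 1·log[Mg²⁺] = 2·log(0.933) − log Q = -0.0602 − (2.3986) = -2.4588; [Mg²⁺] = 10^(-2.4588) ≈ 0.0035 M.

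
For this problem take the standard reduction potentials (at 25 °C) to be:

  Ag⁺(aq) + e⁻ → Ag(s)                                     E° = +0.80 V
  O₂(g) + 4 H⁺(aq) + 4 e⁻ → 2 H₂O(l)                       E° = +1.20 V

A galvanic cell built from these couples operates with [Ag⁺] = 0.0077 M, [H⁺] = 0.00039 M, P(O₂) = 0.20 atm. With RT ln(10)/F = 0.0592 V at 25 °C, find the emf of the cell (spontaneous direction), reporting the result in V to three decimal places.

O₂/H₂O is the cathode (higher E°), Ag⁺/Ag the anode: E°cell = +1.20 − (+0.80) = +0.40 V, n = 4.
Overall: O₂(g) + 4 H⁺(aq) + 4 Ag(s) → 2 H₂O(l) + 4 Ag⁺(aq)
Q = [Ag⁺]^4 / (P(O₂)·[H⁺]^4); log Q = 5.881.
E = E° − (0.0592/n) log Q = +0.40 − (0.0592/4)(5.881) = +0.313 V.

+0.313 V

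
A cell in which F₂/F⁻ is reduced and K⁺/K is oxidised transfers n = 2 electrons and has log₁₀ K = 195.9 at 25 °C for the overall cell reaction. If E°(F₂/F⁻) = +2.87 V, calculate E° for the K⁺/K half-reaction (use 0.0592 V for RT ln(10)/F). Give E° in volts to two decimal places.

-2.93 V

E°cell = (0.0592/n)·log K = (0.0592/2)(195.9) = +5.799 V.
Since F₂/F⁻ is the cathode and K⁺/K the anode, E°cell = E°(F₂/F⁻) − E°(K⁺/K).
So E°(K⁺/K) = E°(F₂/F⁻) − E°cell = (+2.87) − (+5.799) = -2.93 V.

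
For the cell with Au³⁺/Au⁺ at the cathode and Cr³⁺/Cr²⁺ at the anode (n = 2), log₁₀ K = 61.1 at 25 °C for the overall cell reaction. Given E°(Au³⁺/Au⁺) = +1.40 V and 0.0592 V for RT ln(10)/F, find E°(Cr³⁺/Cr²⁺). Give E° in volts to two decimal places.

E°cell = (0.0592/n)·log K = (0.0592/2)(61.1) = +1.809 V.
Since Au³⁺/Au⁺ is the cathode and Cr³⁺/Cr²⁺ the anode, E°cell = E°(Au³⁺/Au⁺) − E°(Cr³⁺/Cr²⁺).
So E°(Cr³⁺/Cr²⁺) = E°(Au³⁺/Au⁺) − E°cell = (+1.40) − (+1.809) = -0.41 V.

-0.41 V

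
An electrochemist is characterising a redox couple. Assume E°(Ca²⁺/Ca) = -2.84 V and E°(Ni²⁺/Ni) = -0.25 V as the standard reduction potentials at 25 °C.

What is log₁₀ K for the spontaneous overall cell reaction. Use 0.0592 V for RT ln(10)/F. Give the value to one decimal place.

87.5

Cathode: Ni²⁺/Ni; anode: Ca²⁺/Ca. E°cell = +2.59 V, n = 2.
log K = nE°cell / 0.0592 = (2)(+2.59) / 0.0592 = 87.5.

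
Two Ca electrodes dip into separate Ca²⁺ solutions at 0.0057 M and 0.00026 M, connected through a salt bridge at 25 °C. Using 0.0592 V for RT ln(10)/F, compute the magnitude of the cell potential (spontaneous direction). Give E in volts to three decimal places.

+0.040 V

For a concentration cell E°cell = 0. The 0.0057 M side is the cathode (reduction is favoured where [Ca²⁺] is higher).
With n = 2, E = −(0.0592/2) log([Ca²⁺]ₐₙ/[Ca²⁺]꜀ₐₜ) = −(0.0592/2) log(0.00026/0.0057) = −(0.0592/2)(-1.341) = +0.040 V.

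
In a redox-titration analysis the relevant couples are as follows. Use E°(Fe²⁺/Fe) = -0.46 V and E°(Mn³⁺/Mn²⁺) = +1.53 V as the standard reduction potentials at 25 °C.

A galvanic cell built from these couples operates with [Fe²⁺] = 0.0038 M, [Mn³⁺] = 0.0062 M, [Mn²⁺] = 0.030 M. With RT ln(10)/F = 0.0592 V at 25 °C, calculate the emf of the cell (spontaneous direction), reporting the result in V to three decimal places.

+2.021 V

Mn³⁺/Mn²⁺ is the cathode (higher E°), Fe²⁺/Fe the anode: E°cell = +1.53 − (-0.46) = +1.99 V, n = 2.
Overall: 2 Mn³⁺(aq) + Fe(s) → 2 Mn²⁺(aq) + Fe²⁺(aq)
Q = [Mn²⁺]^2·[Fe²⁺] / ([Mn³⁺]^2); log Q = -1.051.
E = E° − (0.0592/n) log Q = +1.99 − (0.0592/2)(-1.051) = +2.021 V.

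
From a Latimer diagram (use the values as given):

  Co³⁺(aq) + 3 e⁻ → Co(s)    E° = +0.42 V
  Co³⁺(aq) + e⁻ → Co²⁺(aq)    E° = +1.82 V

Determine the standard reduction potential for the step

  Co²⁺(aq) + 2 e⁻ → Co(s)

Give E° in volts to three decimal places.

-0.280 V

Sequential free energies add, so n₃E°₃ = n₁E°₁ + n₂E°₂.
With n₃ = 3, and the known step contributing 1×(+1.82) V, the unknown satisfies 2·E° = 3×(+0.42) − 1×(+1.82) = -0.560.
E° = -0.560 / 2 = -0.280 V.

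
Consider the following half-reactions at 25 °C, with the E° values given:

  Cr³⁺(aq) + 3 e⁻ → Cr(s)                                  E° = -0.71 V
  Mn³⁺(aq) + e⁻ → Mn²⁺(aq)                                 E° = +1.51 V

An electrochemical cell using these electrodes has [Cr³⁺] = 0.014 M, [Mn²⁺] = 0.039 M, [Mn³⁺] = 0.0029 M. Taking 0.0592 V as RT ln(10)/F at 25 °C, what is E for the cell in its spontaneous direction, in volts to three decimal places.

+2.190 V

Mn³⁺/Mn²⁺ is the cathode (higher E°), Cr³⁺/Cr the anode: E°cell = +1.51 − (-0.71) = +2.22 V, n = 3.
Overall: 3 Mn³⁺(aq) + Cr(s) → 3 Mn²⁺(aq) + Cr³⁺(aq)
Q = [Mn²⁺]^3·[Cr³⁺] / ([Mn³⁺]^3); log Q = 1.532.
E = E° − (0.0592/n) log Q = +2.22 − (0.0592/3)(1.532) = +2.190 V.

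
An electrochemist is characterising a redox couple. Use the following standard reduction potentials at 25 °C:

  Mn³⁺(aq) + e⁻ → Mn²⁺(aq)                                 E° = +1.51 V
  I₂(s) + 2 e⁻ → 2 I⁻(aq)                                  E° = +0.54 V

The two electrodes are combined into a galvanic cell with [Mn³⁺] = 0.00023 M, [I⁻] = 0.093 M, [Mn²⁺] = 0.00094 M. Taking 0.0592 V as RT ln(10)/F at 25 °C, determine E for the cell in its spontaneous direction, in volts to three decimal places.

+0.873 V

Mn³⁺/Mn²⁺ is the cathode (higher E°), I₂/I⁻ the anode: E°cell = +1.51 − (+0.54) = +0.97 V, n = 2.
Overall: 2 Mn³⁺(aq) + 2 I⁻(aq) → 2 Mn²⁺(aq) + I₂(s)
Q = [Mn²⁺]^2 / ([Mn³⁺]^2·[I⁻]^2); log Q = 3.286.
E = E° − (0.0592/n) log Q = +0.97 − (0.0592/2)(3.286) = +0.873 V.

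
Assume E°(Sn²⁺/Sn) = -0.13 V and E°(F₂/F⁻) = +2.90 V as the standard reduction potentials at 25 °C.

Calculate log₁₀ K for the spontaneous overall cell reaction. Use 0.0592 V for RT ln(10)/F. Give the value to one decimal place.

102.4

Cathode: F₂/F⁻; anode: Sn²⁺/Sn. E°cell = +3.03 V, n = 2.
log K = nE°cell / 0.0592 = (2)(+3.03) / 0.0592 = 102.4.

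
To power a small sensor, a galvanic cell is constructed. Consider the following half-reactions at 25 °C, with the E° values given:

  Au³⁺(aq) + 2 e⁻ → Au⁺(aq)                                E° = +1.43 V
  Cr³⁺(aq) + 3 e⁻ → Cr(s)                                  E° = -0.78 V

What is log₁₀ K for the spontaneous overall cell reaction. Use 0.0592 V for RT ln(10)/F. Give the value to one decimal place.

224.0

Cathode: Au³⁺/Au⁺; anode: Cr³⁺/Cr. E°cell = +2.21 V, n = 6.
log K = nE°cell / 0.0592 = (6)(+2.21) / 0.0592 = 224.0.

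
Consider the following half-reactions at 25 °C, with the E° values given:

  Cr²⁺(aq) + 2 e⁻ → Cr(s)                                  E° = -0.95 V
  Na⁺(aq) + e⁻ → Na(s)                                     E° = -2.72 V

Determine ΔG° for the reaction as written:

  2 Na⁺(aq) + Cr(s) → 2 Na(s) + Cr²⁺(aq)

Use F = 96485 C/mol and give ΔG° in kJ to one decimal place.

As written, Na⁺/Na is reduced (cathode) and Cr²⁺/Cr is oxidised (anode), so E°cell = (-2.72) − (-0.95) = -1.77 V.
Balancing electrons gives n = 2.
ΔG° = −nFE° = −(2)(96485)(-1.77) = 341,557 J = +341.6 kJ.

+341.6 kJ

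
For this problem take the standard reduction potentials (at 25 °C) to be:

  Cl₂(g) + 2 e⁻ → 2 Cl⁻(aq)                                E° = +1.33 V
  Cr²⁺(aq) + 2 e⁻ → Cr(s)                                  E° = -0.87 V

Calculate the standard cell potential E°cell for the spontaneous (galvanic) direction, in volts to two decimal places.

The Cl₂/Cl⁻ couple has the higher reduction potential, so it is the cathode; Cr²⁺/Cr is oxidised at the anode.
E°cell = E°(cathode) − E°(anode) = (+1.33) − (-0.87) = +2.20 V.

+2.20 V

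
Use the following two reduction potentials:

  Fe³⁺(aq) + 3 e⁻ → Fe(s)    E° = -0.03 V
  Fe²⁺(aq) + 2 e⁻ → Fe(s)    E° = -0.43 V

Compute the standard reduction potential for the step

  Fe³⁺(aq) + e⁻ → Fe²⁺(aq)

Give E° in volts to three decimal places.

+0.770 V

Sequential free energies add, so n₃E°₃ = n₁E°₁ + n₂E°₂.
With n₃ = 3, and the known step contributing 2×(-0.43) V, the unknown satisfies 1·E° = 3×(-0.03) − 2×(-0.43) = +0.770.
E° = +0.770 / 1 = +0.770 V.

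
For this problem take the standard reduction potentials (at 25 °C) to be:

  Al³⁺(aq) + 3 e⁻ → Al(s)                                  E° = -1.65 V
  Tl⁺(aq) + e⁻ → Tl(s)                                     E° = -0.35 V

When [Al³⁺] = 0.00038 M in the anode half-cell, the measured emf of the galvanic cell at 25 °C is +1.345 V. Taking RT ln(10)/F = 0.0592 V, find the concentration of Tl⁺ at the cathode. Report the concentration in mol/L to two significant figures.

Tl⁺/Tl is the cathode, Al³⁺/Al the anode: E°cell = +1.30 V, n = 3.
Overall reaction: 3 Tl⁺(aq) + Al(s) → 3 Tl(s) + Al³⁺(aq); Q = [Al³⁺]^1/[Tl⁺]^3.
From E = E° − (0.0592/n) log Q: log Q = (E° − E)·n/0.0592 = (+1.30 − (+1.345))·3/0.0592 = -2.2804.
So 3·log[Tl⁺] = 1·log(0.00038) − log Q = -3.4202 − (-2.2804) = -1.1398; log[Tl⁺] = -1.1398 / 3 = -0.3799; [Tl⁺] = 10^(-0.3799) ≈ 0.42 M.

0.42 M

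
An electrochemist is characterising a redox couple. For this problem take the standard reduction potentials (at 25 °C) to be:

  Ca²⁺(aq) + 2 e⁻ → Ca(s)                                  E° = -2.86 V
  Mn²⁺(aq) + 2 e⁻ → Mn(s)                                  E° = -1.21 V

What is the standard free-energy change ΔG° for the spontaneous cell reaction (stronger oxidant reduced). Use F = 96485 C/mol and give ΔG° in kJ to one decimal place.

Mn²⁺/Mn (E° = -1.21 V) is the cathode; Ca²⁺/Ca (E° = -2.86 V) is the anode, so E°cell = +1.65 V.
Balancing electrons gives n = 2 (lcm of 2 and 2).
ΔG° = −nFE° = −(2)(96485)(+1.65) = -318,400 J = -318.4 kJ.

-318.4 kJ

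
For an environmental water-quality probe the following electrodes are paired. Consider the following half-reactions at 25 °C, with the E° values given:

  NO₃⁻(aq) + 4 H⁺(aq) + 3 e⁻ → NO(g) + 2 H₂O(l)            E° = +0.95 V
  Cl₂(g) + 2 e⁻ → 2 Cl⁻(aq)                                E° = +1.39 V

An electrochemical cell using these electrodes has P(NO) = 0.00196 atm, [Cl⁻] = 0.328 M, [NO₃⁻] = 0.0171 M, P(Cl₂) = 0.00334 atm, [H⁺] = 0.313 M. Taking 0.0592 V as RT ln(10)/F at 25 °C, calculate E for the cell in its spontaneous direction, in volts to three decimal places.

Cl₂/Cl⁻ is the cathode (higher E°), NO₃⁻/NO the anode: E°cell = +1.39 − (+0.95) = +0.44 V, n = 6.
Overall: 3 Cl₂(g) + 2 NO(g) + 4 H₂O(l) → 6 Cl⁻(aq) + 2 NO₃⁻(aq) + 8 H⁺(aq)
Q = [Cl⁻]^6·[NO₃⁻]^2·[H⁺]^8 / (P(Cl₂)^3·P(NO)^2); log Q = 2.370.
E = E° − (0.0592/n) log Q = +0.44 − (0.0592/6)(2.370) = +0.417 V.

+0.417 V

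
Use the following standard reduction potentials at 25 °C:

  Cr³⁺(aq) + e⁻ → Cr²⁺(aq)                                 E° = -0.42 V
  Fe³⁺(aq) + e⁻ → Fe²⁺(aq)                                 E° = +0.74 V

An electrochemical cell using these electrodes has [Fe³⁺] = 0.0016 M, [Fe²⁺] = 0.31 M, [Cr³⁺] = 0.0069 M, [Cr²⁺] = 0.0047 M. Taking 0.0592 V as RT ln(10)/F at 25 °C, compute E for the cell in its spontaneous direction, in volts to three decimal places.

Fe³⁺/Fe²⁺ is the cathode (higher E°), Cr³⁺/Cr²⁺ the anode: E°cell = +0.74 − (-0.42) = +1.16 V, n = 1.
Overall: Fe³⁺(aq) + Cr²⁺(aq) → Fe²⁺(aq) + Cr³⁺(aq)
Q = [Fe²⁺]·[Cr³⁺] / ([Fe³⁺]·[Cr²⁺]); log Q = 2.454.
E = E° − (0.0592/n) log Q = +1.16 − (0.0592/1)(2.454) = +1.015 V.

+1.015 V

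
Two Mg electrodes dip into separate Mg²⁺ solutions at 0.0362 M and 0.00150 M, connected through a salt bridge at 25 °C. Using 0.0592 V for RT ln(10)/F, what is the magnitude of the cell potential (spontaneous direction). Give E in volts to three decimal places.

For a concentration cell E°cell = 0. The 0.0362 M side is the cathode (reduction is favoured where [Mg²⁺] is higher).
With n = 2, E = −(0.0592/2) log([Mg²⁺]ₐₙ/[Mg²⁺]꜀ₐₜ) = −(0.0592/2) log(0.0015/0.0362) = −(0.0592/2)(-1.383) = +0.041 V.

+0.041 V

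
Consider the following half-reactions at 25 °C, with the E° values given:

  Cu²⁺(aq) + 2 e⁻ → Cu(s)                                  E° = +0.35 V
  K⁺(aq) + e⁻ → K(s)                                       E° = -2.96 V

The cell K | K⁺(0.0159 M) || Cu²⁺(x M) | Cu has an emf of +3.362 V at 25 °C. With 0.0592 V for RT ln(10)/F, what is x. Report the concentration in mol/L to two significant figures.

0.014 M

Cu²⁺/Cu is the cathode, K⁺/K the anode: E°cell = +3.31 V, n = 2.
Overall reaction: Cu²⁺(aq) + 2 K(s) → Cu(s) + 2 K⁺(aq); Q = [K⁺]^2/[Cu²⁺]^1.
From E = E° − (0.0592/n) log Q: log Q = (E° − E)·n/0.0592 = (+3.31 − (+3.362))·2/0.0592 = -1.7568.
So 1·log[Cu²⁺] = 2·log(0.0159) − log Q = -3.5972 − (-1.7568) = -1.8404; [Cu²⁺] = 10^(-1.8404) ≈ 0.014 M.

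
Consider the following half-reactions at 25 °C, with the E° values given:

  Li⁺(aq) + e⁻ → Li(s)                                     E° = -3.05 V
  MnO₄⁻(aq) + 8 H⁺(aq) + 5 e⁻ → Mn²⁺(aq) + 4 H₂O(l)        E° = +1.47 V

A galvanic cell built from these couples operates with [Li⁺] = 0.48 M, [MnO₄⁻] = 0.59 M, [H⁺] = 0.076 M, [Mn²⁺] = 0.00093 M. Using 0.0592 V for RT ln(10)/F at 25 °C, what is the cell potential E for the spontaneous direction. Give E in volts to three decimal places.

+4.466 V

MnO₄⁻/Mn²⁺ is the cathode (higher E°), Li⁺/Li the anode: E°cell = +1.47 − (-3.05) = +4.52 V, n = 5.
Overall: MnO₄⁻(aq) + 8 H⁺(aq) + 5 Li(s) → Mn²⁺(aq) + 4 H₂O(l) + 5 Li⁺(aq)
Q = [Mn²⁺]·[Li⁺]^5 / ([MnO₄⁻]·[H⁺]^8); log Q = 4.557.
E = E° − (0.0592/n) log Q = +4.52 − (0.0592/5)(4.557) = +4.466 V.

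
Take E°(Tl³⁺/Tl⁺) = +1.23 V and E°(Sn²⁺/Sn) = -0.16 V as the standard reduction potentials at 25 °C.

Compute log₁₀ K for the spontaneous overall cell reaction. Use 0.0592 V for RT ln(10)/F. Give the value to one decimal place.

47.0

Cathode: Tl³⁺/Tl⁺; anode: Sn²⁺/Sn. E°cell = +1.39 V, n = 2.
log K = nE°cell / 0.0592 = (2)(+1.39) / 0.0592 = 47.0.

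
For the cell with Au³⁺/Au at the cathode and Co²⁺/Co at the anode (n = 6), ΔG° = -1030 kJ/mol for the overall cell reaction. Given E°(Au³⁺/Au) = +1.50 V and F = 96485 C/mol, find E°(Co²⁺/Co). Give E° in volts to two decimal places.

-0.28 V

E°cell = −ΔG°/(nF) = −(-1030×10³)/((6)(96485)) = +1.779 V.
Since Au³⁺/Au is the cathode and Co²⁺/Co the anode, E°cell = E°(Au³⁺/Au) − E°(Co²⁺/Co).
So E°(Co²⁺/Co) = E°(Au³⁺/Au) − E°cell = (+1.50) − (+1.779) = -0.28 V.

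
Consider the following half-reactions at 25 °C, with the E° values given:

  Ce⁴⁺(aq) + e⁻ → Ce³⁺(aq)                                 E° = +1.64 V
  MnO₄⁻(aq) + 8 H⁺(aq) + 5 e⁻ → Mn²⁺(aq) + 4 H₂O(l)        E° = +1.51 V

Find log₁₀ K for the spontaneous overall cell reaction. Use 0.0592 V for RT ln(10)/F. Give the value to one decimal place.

11.0

Cathode: Ce⁴⁺/Ce³⁺; anode: MnO₄⁻/Mn²⁺. E°cell = +0.13 V, n = 5.
log K = nE°cell / 0.0592 = (5)(+0.13) / 0.0592 = 11.0.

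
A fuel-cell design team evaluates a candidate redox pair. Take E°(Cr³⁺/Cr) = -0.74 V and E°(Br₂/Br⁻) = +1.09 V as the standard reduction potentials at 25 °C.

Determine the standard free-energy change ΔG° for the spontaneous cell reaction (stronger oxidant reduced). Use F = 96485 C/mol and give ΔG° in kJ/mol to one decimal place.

-1059.4 kJ/mol

Br₂/Br⁻ (E° = +1.09 V) is the cathode; Cr³⁺/Cr (E° = -0.74 V) is the anode, so E°cell = +1.83 V.
Balancing electrons gives n = 6 (lcm of 2 and 3).
ΔG° = −nFE° = −(6)(96485)(+1.83) = -1,059,405 J = -1059.4 kJ/mol.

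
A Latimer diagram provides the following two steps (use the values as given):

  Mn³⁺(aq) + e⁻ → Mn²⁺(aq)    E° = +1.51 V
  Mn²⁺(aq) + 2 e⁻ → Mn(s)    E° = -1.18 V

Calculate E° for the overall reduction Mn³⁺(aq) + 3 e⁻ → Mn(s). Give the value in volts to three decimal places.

-0.283 V

Standard free energies of sequential steps add: ΔG°₃ = ΔG°₁ + ΔG°₂, so n₃E°₃ = n₁E°₁ + n₂E°₂.
E°₃ = (1×+1.51 + 2×-1.18) / 3 = (-0.850) / 3 = -0.283 V.
E° values themselves are not directly additive — weighting by electron count is essential.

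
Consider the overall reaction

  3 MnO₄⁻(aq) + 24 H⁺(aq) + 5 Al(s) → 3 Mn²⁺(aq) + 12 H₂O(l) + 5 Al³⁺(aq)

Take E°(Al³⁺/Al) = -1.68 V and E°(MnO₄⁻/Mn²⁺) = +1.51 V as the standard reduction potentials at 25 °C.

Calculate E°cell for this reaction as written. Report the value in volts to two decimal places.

+3.19 V

The MnO₄⁻/Mn²⁺ couple has the higher reduction potential, so it is the cathode; Al³⁺/Al is oxidised at the anode.
E°cell = E°(cathode) − E°(anode) = (+1.51) − (-1.68) = +3.19 V.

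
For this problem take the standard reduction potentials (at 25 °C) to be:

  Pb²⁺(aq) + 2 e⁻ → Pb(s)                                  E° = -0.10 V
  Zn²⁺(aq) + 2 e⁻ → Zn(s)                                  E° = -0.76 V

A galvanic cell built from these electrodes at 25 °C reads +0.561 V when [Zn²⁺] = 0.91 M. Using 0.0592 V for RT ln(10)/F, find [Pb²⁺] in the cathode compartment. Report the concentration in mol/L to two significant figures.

0.00041 M

Pb²⁺/Pb is the cathode, Zn²⁺/Zn the anode: E°cell = +0.66 V, n = 2.
Overall reaction: Pb²⁺(aq) + Zn(s) → Pb(s) + Zn²⁺(aq); Q = [Zn²⁺]^1/[Pb²⁺]^1.
From E = E° − (0.0592/n) log Q: log Q = (E° − E)·n/0.0592 = (+0.66 − (+0.561))·2/0.0592 = 3.3446.
So 1·log[Pb²⁺] = 1·log(0.91) − log Q = -0.0410 − (3.3446) = -3.3856; [Pb²⁺] = 10^(-3.3856) ≈ 0.00041 M.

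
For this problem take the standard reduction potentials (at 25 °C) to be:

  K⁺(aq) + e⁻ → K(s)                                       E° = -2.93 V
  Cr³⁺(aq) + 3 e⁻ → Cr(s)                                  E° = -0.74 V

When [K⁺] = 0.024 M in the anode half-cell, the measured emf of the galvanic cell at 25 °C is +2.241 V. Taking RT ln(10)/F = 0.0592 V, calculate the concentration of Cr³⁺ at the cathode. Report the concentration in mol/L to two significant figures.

0.0053 M

Cr³⁺/Cr is the cathode, K⁺/K the anode: E°cell = +2.19 V, n = 3.
Overall reaction: Cr³⁺(aq) + 3 K(s) → Cr(s) + 3 K⁺(aq); Q = [K⁺]^3/[Cr³⁺]^1.
From E = E° − (0.0592/n) log Q: log Q = (E° − E)·n/0.0592 = (+2.19 − (+2.241))·3/0.0592 = -2.5845.
So 1·log[Cr³⁺] = 3·log(0.024) − log Q = -4.8594 − (-2.5845) = -2.2749; [Cr³⁺] = 10^(-2.2749) ≈ 0.0053 M.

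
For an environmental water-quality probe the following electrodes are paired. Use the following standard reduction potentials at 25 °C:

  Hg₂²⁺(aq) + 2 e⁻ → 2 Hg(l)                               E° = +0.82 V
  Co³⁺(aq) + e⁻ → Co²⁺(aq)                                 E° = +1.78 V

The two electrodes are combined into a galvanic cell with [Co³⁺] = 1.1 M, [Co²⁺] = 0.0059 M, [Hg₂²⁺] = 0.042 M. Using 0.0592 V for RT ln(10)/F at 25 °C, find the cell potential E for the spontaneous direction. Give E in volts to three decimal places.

+1.135 V

Co³⁺/Co²⁺ is the cathode (higher E°), Hg₂²⁺/Hg the anode: E°cell = +1.78 − (+0.82) = +0.96 V, n = 2.
Overall: 2 Co³⁺(aq) + 2 Hg(l) → 2 Co²⁺(aq) + Hg₂²⁺(aq)
Q = [Co²⁺]^2·[Hg₂²⁺] / ([Co³⁺]^2); log Q = -5.918.
E = E° − (0.0592/n) log Q = +0.96 − (0.0592/2)(-5.918) = +1.135 V.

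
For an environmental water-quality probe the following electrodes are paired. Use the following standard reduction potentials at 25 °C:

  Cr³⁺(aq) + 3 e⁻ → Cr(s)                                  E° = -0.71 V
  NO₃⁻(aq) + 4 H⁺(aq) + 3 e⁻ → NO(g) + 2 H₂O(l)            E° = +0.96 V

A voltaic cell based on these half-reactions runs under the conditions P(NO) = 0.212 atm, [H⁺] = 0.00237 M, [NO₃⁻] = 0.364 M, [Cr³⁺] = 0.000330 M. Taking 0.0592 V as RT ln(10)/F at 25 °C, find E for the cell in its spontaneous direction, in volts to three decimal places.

NO₃⁻/NO is the cathode (higher E°), Cr³⁺/Cr the anode: E°cell = +0.96 − (-0.71) = +1.67 V, n = 3.
Overall: NO₃⁻(aq) + 4 H⁺(aq) + Cr(s) → NO(g) + 2 H₂O(l) + Cr³⁺(aq)
Q = P(NO)·[Cr³⁺] / ([NO₃⁻]·[H⁺]^4); log Q = 6.785.
E = E° − (0.0592/n) log Q = +1.67 − (0.0592/3)(6.785) = +1.536 V.

+1.536 V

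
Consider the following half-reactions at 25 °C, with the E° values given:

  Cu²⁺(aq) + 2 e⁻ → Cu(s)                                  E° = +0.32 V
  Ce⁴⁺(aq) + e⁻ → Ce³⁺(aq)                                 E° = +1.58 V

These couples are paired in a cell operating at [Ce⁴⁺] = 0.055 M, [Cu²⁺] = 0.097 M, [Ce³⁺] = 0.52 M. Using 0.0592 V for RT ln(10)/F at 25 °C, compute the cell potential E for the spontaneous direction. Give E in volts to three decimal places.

+1.232 V

Ce⁴⁺/Ce³⁺ is the cathode (higher E°), Cu²⁺/Cu the anode: E°cell = +1.58 − (+0.32) = +1.26 V, n = 2.
Overall: 2 Ce⁴⁺(aq) + Cu(s) → 2 Ce³⁺(aq) + Cu²⁺(aq)
Q = [Ce³⁺]^2·[Cu²⁺] / ([Ce⁴⁺]^2); log Q = 0.938.
E = E° − (0.0592/n) log Q = +1.26 − (0.0592/2)(0.938) = +1.232 V.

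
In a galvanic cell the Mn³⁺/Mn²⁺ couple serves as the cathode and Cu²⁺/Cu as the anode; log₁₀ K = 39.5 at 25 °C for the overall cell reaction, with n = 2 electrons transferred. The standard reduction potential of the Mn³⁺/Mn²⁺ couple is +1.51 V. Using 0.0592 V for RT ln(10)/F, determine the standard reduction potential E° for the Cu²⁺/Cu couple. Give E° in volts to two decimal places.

+0.34 V

E°cell = (0.0592/n)·log K = (0.0592/2)(39.5) = +1.169 V.
Since Mn³⁺/Mn²⁺ is the cathode and Cu²⁺/Cu the anode, E°cell = E°(Mn³⁺/Mn²⁺) − E°(Cu²⁺/Cu).
So E°(Cu²⁺/Cu) = E°(Mn³⁺/Mn²⁺) − E°cell = (+1.51) − (+1.169) = +0.34 V.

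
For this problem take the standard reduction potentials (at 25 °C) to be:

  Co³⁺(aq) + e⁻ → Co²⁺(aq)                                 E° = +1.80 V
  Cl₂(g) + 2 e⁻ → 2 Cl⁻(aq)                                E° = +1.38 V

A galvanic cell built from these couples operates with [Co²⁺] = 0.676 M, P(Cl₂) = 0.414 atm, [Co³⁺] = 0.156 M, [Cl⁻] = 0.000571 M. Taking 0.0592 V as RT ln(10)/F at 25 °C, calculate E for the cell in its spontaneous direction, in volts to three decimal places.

Co³⁺/Co²⁺ is the cathode (higher E°), Cl₂/Cl⁻ the anode: E°cell = +1.80 − (+1.38) = +0.42 V, n = 2.
Overall: 2 Co³⁺(aq) + 2 Cl⁻(aq) → 2 Co²⁺(aq) + Cl₂(g)
Q = [Co²⁺]^2·P(Cl₂) / ([Co³⁺]^2·[Cl⁻]^2); log Q = 7.377.
E = E° − (0.0592/n) log Q = +0.42 − (0.0592/2)(7.377) = +0.202 V.

+0.202 V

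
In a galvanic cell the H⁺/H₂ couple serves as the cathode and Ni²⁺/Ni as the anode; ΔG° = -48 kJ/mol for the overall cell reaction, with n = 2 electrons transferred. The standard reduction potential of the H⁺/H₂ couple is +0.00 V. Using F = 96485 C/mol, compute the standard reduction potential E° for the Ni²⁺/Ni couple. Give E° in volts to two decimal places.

E°cell = −ΔG°/(nF) = −(-48×10³)/((2)(96485)) = +0.249 V.
Since H⁺/H₂ is the cathode and Ni²⁺/Ni the anode, E°cell = E°(H⁺/H₂) − E°(Ni²⁺/Ni).
So E°(Ni²⁺/Ni) = E°(H⁺/H₂) − E°cell = (+0.00) − (+0.249) = -0.25 V.

-0.25 V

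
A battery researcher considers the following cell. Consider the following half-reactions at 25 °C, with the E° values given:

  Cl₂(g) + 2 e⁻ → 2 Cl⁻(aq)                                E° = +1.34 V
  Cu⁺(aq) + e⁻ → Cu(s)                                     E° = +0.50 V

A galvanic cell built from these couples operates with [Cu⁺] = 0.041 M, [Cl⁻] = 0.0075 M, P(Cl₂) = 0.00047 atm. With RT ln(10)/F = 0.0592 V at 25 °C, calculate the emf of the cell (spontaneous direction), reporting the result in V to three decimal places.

Cl₂/Cl⁻ is the cathode (higher E°), Cu⁺/Cu the anode: E°cell = +1.34 − (+0.50) = +0.84 V, n = 2.
Overall: Cl₂(g) + 2 Cu(s) → 2 Cl⁻(aq) + 2 Cu⁺(aq)
Q = [Cl⁻]^2·[Cu⁺]^2 / (P(Cl₂)); log Q = -3.696.
E = E° − (0.0592/n) log Q = +0.84 − (0.0592/2)(-3.696) = +0.949 V.

+0.949 V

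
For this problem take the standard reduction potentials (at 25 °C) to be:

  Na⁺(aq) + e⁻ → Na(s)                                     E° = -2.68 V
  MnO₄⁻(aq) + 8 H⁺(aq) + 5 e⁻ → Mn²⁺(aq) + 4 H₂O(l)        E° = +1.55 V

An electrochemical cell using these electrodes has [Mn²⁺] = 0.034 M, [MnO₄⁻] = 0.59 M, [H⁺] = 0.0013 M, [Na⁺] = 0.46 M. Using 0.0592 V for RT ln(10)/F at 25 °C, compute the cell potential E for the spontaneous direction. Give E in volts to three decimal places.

+3.991 V

MnO₄⁻/Mn²⁺ is the cathode (higher E°), Na⁺/Na the anode: E°cell = +1.55 − (-2.68) = +4.23 V, n = 5.
Overall: MnO₄⁻(aq) + 8 H⁺(aq) + 5 Na(s) → Mn²⁺(aq) + 4 H₂O(l) + 5 Na⁺(aq)
Q = [Mn²⁺]·[Na⁺]^5 / ([MnO₄⁻]·[H⁺]^8); log Q = 20.163.
E = E° − (0.0592/n) log Q = +4.23 − (0.0592/5)(20.163) = +3.991 V.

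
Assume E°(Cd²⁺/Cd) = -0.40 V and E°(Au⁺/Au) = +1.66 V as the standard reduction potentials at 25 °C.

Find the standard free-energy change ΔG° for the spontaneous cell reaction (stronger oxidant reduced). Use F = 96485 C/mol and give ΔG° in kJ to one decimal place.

-397.5 kJ

Au⁺/Au (E° = +1.66 V) is the cathode; Cd²⁺/Cd (E° = -0.40 V) is the anode, so E°cell = +2.06 V.
Balancing electrons gives n = 2 (lcm of 1 and 2).
ΔG° = −nFE° = −(2)(96485)(+2.06) = -397,518 J = -397.5 kJ.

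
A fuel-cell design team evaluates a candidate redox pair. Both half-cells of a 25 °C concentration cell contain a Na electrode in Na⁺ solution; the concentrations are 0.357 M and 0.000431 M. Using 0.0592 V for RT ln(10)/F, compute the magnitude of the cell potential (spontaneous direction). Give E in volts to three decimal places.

+0.173 V

For a concentration cell E°cell = 0. The 0.357 M side is the cathode (reduction is favoured where [Na⁺] is higher).
With n = 1, E = −(0.0592/1) log([Na⁺]ₐₙ/[Na⁺]꜀ₐₜ) = −(0.0592/1) log(0.000431/0.357) = −(0.0592/1)(-2.918) = +0.173 V.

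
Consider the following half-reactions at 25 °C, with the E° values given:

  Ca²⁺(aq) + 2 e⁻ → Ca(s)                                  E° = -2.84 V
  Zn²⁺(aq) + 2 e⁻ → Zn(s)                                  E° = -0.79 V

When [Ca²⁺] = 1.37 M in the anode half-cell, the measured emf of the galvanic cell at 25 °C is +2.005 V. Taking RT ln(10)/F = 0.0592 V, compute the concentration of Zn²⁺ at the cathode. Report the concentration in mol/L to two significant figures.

0.041 M

Zn²⁺/Zn is the cathode, Ca²⁺/Ca the anode: E°cell = +2.05 V, n = 2.
Overall reaction: Zn²⁺(aq) + Ca(s) → Zn(s) + Ca²⁺(aq); Q = [Ca²⁺]^1/[Zn²⁺]^1.
From E = E° − (0.0592/n) log Q: log Q = (E° − E)·n/0.0592 = (+2.05 − (+2.005))·2/0.0592 = 1.5203.
So 1·log[Zn²⁺] = 1·log(1.37) − log Q = 0.1367 − (1.5203) = -1.3836; [Zn²⁺] = 10^(-1.3836) ≈ 0.041 M.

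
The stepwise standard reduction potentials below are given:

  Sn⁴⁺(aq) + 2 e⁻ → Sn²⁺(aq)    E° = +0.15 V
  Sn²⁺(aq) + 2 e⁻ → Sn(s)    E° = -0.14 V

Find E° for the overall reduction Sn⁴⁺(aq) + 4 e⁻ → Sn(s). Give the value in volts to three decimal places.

+0.005 V

Since ΔG° = −nFE° is additive over sequential reductions, n₃E°₃ = n₁E°₁ + n₂E°₂.
E°₃ = (2×+0.15 + 2×-0.14) / 4 = (+0.020) / 4 = +0.005 V.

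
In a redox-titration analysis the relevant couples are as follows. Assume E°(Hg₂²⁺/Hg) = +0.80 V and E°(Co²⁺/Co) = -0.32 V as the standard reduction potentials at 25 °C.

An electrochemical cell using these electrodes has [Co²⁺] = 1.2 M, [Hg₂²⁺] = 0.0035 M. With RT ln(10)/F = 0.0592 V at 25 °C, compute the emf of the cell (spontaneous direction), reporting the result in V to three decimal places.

+1.045 V

Hg₂²⁺/Hg is the cathode (higher E°), Co²⁺/Co the anode: E°cell = +0.80 − (-0.32) = +1.12 V, n = 2.
Overall: Hg₂²⁺(aq) + Co(s) → 2 Hg(l) + Co²⁺(aq)
Q = [Co²⁺] / ([Hg₂²⁺]); log Q = 2.535.
E = E° − (0.0592/n) log Q = +1.12 − (0.0592/2)(2.535) = +1.045 V.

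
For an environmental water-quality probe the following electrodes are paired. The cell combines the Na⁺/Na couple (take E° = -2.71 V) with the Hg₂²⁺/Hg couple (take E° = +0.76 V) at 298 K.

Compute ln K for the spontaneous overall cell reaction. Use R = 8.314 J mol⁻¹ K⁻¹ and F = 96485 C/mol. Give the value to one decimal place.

Cathode: Hg₂²⁺/Hg; anode: Na⁺/Na. E°cell = (+0.76) − (-2.71) = +3.47 V, with n = 2.
ΔG° = −nFE° = −RT ln K, so ln K = nFE°/(RT) = (2)(96485)(+3.47) / ((8.314)(298)) = 270.267.

270.3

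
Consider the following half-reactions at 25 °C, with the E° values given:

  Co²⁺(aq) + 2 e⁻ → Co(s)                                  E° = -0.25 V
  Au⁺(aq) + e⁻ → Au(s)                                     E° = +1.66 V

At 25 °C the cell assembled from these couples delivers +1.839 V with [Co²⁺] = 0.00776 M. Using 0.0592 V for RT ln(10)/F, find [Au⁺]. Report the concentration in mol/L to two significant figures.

0.0056 M

Au⁺/Au is the cathode, Co²⁺/Co the anode: E°cell = +1.91 V, n = 2.
Overall reaction: 2 Au⁺(aq) + Co(s) → 2 Au(s) + Co²⁺(aq); Q = [Co²⁺]^1/[Au⁺]^2.
From E = E° − (0.0592/n) log Q: log Q = (E° − E)·n/0.0592 = (+1.91 − (+1.839))·2/0.0592 = 2.3986.
So 2·log[Au⁺] = 1·log(0.00776) − log Q = -2.1101 − (2.3986) = -4.5087; log[Au⁺] = -4.5087 / 2 = -2.2544; [Au⁺] = 10^(-2.2544) ≈ 0.0056 M.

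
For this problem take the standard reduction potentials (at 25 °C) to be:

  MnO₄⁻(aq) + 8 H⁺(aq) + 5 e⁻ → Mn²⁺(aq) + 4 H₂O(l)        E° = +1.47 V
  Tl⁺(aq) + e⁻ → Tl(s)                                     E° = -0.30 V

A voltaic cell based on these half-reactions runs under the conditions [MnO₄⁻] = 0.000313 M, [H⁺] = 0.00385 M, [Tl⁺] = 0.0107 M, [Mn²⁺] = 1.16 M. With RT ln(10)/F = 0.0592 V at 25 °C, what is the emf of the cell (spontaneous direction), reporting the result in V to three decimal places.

MnO₄⁻/Mn²⁺ is the cathode (higher E°), Tl⁺/Tl the anode: E°cell = +1.47 − (-0.30) = +1.77 V, n = 5.
Overall: MnO₄⁻(aq) + 8 H⁺(aq) + 5 Tl(s) → Mn²⁺(aq) + 4 H₂O(l) + 5 Tl⁺(aq)
Q = [Mn²⁺]·[Tl⁺]^5 / ([MnO₄⁻]·[H⁺]^8); log Q = 13.032.
E = E° − (0.0592/n) log Q = +1.77 − (0.0592/5)(13.032) = +1.616 V.

+1.616 V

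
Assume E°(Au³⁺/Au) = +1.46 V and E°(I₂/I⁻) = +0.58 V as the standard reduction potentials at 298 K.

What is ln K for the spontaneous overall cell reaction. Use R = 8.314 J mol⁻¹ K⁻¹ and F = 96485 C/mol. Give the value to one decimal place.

Cathode: Au³⁺/Au; anode: I₂/I⁻. E°cell = (+1.46) − (+0.58) = +0.88 V, with n = 6.
ΔG° = −nFE° = −RT ln K, so ln K = nFE°/(RT) = (6)(96485)(+0.88) / ((8.314)(298)) = 205.621.

205.6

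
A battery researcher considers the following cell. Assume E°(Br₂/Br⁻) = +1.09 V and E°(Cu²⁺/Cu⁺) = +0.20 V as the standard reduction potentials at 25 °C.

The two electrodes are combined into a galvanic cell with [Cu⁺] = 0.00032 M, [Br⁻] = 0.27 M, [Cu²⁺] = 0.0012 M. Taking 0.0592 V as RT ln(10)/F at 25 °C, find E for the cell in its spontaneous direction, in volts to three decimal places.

+0.890 V

Br₂/Br⁻ is the cathode (higher E°), Cu²⁺/Cu⁺ the anode: E°cell = +1.09 − (+0.20) = +0.89 V, n = 2.
Overall: Br₂(l) + 2 Cu⁺(aq) → 2 Br⁻(aq) + 2 Cu²⁺(aq)
Q = [Br⁻]^2·[Cu²⁺]^2 / ([Cu⁺]^2); log Q = 0.011.
E = E° − (0.0592/n) log Q = +0.89 − (0.0592/2)(0.011) = +0.890 V.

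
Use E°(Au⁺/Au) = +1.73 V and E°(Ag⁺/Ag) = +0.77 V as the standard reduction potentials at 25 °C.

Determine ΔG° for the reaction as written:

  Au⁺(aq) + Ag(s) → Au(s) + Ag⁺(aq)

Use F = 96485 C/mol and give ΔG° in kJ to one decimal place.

As written, Au⁺/Au is reduced (cathode) and Ag⁺/Ag is oxidised (anode), so E°cell = (+1.73) − (+0.77) = +0.96 V.
Balancing electrons gives n = 1.
ΔG° = −nFE° = −(1)(96485)(+0.96) = -92,626 J = -92.6 kJ.

-92.6 kJ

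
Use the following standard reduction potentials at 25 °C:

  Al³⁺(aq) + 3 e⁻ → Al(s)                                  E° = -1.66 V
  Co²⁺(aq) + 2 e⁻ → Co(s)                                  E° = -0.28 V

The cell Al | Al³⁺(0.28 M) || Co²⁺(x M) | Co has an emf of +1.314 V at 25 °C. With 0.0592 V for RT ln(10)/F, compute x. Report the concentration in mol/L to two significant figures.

Co²⁺/Co is the cathode, Al³⁺/Al the anode: E°cell = +1.38 V, n = 6.
Overall reaction: 3 Co²⁺(aq) + 2 Al(s) → 3 Co(s) + 2 Al³⁺(aq); Q = [Al³⁺]^2/[Co²⁺]^3.
From E = E° − (0.0592/n) log Q: log Q = (E° − E)·n/0.0592 = (+1.38 − (+1.314))·6/0.0592 = 6.6892.
So 3·log[Co²⁺] = 2·log(0.28) − log Q = -1.1057 − (6.6892) = -7.7949; log[Co²⁺] = -7.7949 / 3 = -2.5983; [Co²⁺] = 10^(-2.5983) ≈ 0.0025 M.

0.0025 M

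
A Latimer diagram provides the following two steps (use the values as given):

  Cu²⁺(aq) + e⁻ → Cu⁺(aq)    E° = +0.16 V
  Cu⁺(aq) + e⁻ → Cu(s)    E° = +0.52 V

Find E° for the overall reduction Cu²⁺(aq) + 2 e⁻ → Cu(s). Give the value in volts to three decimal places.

+0.340 V

Adding the free-energy changes (−nFE°) of the two steps gives −n₃FE°₃ = −n₁FE°₁ − n₂FE°₂.
E°₃ = (1×+0.16 + 1×+0.52) / 2 = (+0.680) / 2 = +0.340 V.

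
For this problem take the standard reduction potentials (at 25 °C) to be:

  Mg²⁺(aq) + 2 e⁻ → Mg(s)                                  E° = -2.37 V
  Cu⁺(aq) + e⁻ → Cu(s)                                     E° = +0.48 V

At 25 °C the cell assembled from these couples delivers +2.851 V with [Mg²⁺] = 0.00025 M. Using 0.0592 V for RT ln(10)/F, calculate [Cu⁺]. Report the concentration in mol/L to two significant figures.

0.016 M

Cu⁺/Cu is the cathode, Mg²⁺/Mg the anode: E°cell = +2.85 V, n = 2.
Overall reaction: 2 Cu⁺(aq) + Mg(s) → 2 Cu(s) + Mg²⁺(aq); Q = [Mg²⁺]^1/[Cu⁺]^2.
From E = E° − (0.0592/n) log Q: log Q = (E° − E)·n/0.0592 = (+2.85 − (+2.851))·2/0.0592 = -0.0338.
So 2·log[Cu⁺] = 1·log(0.00025) − log Q = -3.6021 − (-0.0338) = -3.5683; log[Cu⁺] = -3.5683 / 2 = -1.7841; [Cu⁺] = 10^(-1.7841) ≈ 0.016 M.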